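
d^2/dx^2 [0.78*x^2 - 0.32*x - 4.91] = 1.56000000000000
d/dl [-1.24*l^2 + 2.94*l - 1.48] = 2.94 - 2.48*l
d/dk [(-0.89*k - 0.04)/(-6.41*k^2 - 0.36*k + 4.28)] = (5.7049*k^2 + 0.3204*k - (0.89*k + 0.04)*(12.82*k + 0.36) - 3.8092)/(6.41*k^2 + 0.36*k - 4.28)^2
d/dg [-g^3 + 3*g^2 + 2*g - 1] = -3*g^2 + 6*g + 2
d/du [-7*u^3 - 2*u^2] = u*(-21*u - 4)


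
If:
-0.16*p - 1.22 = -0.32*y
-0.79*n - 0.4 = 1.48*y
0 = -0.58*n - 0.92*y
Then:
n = 2.80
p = -11.15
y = -1.76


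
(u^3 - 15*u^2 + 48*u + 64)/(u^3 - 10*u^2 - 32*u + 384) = (u + 1)/(u + 6)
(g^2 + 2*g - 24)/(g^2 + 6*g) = (g - 4)/g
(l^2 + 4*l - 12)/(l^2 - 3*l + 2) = (l + 6)/(l - 1)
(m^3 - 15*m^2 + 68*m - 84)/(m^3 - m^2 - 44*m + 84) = (m - 7)/(m + 7)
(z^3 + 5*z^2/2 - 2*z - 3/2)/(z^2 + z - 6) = (2*z^2 - z - 1)/(2*(z - 2))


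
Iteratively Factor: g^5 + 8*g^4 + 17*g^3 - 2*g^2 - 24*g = (g + 3)*(g^4 + 5*g^3 + 2*g^2 - 8*g) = g*(g + 3)*(g^3 + 5*g^2 + 2*g - 8) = g*(g - 1)*(g + 3)*(g^2 + 6*g + 8) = g*(g - 1)*(g + 2)*(g + 3)*(g + 4)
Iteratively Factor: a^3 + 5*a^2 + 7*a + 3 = (a + 3)*(a^2 + 2*a + 1) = (a + 1)*(a + 3)*(a + 1)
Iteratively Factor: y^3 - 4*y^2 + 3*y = (y - 1)*(y^2 - 3*y) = (y - 3)*(y - 1)*(y)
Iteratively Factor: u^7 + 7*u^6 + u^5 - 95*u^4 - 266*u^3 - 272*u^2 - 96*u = (u + 1)*(u^6 + 6*u^5 - 5*u^4 - 90*u^3 - 176*u^2 - 96*u) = (u + 1)*(u + 2)*(u^5 + 4*u^4 - 13*u^3 - 64*u^2 - 48*u) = (u + 1)*(u + 2)*(u + 3)*(u^4 + u^3 - 16*u^2 - 16*u) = (u + 1)^2*(u + 2)*(u + 3)*(u^3 - 16*u) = u*(u + 1)^2*(u + 2)*(u + 3)*(u^2 - 16) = u*(u + 1)^2*(u + 2)*(u + 3)*(u + 4)*(u - 4)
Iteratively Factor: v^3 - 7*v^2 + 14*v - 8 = (v - 1)*(v^2 - 6*v + 8) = (v - 2)*(v - 1)*(v - 4)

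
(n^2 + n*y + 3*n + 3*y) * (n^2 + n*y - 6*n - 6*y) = n^4 + 2*n^3*y - 3*n^3 + n^2*y^2 - 6*n^2*y - 18*n^2 - 3*n*y^2 - 36*n*y - 18*y^2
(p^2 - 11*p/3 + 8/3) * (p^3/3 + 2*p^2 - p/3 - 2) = p^5/3 + 7*p^4/9 - 61*p^3/9 + 41*p^2/9 + 58*p/9 - 16/3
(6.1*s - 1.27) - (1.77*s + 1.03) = 4.33*s - 2.3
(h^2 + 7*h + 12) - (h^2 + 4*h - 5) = 3*h + 17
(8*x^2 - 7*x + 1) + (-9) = 8*x^2 - 7*x - 8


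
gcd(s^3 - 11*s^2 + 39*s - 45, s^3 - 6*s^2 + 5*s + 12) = s - 3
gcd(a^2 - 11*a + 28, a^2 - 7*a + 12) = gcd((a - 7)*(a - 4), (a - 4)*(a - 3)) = a - 4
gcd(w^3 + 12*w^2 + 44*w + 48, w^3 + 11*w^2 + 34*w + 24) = w^2 + 10*w + 24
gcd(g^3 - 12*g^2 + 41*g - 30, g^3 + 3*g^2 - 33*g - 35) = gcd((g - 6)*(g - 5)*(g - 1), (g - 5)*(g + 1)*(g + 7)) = g - 5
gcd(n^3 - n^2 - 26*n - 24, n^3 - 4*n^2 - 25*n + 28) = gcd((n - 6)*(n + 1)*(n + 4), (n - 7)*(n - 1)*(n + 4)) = n + 4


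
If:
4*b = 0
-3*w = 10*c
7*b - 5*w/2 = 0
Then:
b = 0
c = 0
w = 0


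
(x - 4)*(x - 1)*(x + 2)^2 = x^4 - x^3 - 12*x^2 - 4*x + 16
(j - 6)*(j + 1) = j^2 - 5*j - 6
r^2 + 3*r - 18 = (r - 3)*(r + 6)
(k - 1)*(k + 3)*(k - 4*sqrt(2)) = k^3 - 4*sqrt(2)*k^2 + 2*k^2 - 8*sqrt(2)*k - 3*k + 12*sqrt(2)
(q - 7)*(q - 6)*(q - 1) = q^3 - 14*q^2 + 55*q - 42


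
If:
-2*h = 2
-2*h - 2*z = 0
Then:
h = -1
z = 1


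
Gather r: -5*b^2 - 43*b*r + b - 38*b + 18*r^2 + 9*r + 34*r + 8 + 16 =-5*b^2 - 37*b + 18*r^2 + r*(43 - 43*b) + 24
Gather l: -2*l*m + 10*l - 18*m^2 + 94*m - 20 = l*(10 - 2*m) - 18*m^2 + 94*m - 20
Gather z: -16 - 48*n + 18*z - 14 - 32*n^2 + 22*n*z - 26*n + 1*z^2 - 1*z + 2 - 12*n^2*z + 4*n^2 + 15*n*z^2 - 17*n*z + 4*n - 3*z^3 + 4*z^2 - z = -28*n^2 - 70*n - 3*z^3 + z^2*(15*n + 5) + z*(-12*n^2 + 5*n + 16) - 28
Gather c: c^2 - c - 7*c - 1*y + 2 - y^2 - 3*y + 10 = c^2 - 8*c - y^2 - 4*y + 12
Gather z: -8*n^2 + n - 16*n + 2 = -8*n^2 - 15*n + 2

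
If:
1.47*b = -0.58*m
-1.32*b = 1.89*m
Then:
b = 0.00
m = 0.00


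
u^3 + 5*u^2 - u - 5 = (u - 1)*(u + 1)*(u + 5)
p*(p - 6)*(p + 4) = p^3 - 2*p^2 - 24*p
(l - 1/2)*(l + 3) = l^2 + 5*l/2 - 3/2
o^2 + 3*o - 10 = (o - 2)*(o + 5)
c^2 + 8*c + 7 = (c + 1)*(c + 7)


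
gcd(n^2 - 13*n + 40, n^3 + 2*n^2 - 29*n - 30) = n - 5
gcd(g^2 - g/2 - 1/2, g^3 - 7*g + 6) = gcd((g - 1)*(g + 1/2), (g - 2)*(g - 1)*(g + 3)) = g - 1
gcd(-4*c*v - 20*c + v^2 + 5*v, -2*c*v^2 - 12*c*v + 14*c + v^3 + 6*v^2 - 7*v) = 1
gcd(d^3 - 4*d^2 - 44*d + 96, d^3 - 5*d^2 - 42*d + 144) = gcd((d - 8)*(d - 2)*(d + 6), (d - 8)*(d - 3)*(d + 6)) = d^2 - 2*d - 48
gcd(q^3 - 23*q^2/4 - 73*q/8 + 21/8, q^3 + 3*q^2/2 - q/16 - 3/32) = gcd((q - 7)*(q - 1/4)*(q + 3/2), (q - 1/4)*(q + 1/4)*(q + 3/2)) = q^2 + 5*q/4 - 3/8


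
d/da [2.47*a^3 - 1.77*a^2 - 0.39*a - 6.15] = 7.41*a^2 - 3.54*a - 0.39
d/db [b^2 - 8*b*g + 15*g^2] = 2*b - 8*g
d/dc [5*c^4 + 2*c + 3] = 20*c^3 + 2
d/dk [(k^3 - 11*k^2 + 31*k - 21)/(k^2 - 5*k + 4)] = (k^2 - 8*k + 19)/(k^2 - 8*k + 16)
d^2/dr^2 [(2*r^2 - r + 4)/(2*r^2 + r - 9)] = 2*(-8*r^3 + 156*r^2 - 30*r + 229)/(8*r^6 + 12*r^5 - 102*r^4 - 107*r^3 + 459*r^2 + 243*r - 729)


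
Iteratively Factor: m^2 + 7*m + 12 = (m + 3)*(m + 4)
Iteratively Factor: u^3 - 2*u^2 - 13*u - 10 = (u + 2)*(u^2 - 4*u - 5) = (u - 5)*(u + 2)*(u + 1)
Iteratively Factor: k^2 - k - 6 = (k + 2)*(k - 3)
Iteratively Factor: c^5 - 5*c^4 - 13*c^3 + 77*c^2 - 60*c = (c - 5)*(c^4 - 13*c^2 + 12*c) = (c - 5)*(c + 4)*(c^3 - 4*c^2 + 3*c) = c*(c - 5)*(c + 4)*(c^2 - 4*c + 3) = c*(c - 5)*(c - 1)*(c + 4)*(c - 3)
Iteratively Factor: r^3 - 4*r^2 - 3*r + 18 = (r + 2)*(r^2 - 6*r + 9) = (r - 3)*(r + 2)*(r - 3)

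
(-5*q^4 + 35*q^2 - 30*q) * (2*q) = -10*q^5 + 70*q^3 - 60*q^2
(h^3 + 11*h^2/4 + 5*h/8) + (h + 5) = h^3 + 11*h^2/4 + 13*h/8 + 5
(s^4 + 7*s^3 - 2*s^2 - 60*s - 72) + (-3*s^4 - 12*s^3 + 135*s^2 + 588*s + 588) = -2*s^4 - 5*s^3 + 133*s^2 + 528*s + 516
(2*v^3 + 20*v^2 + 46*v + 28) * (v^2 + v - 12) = 2*v^5 + 22*v^4 + 42*v^3 - 166*v^2 - 524*v - 336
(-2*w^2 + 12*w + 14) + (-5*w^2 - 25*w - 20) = -7*w^2 - 13*w - 6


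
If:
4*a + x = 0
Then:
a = -x/4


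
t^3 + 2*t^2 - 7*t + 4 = (t - 1)^2*(t + 4)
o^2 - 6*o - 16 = (o - 8)*(o + 2)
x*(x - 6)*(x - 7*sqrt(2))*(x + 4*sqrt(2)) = x^4 - 6*x^3 - 3*sqrt(2)*x^3 - 56*x^2 + 18*sqrt(2)*x^2 + 336*x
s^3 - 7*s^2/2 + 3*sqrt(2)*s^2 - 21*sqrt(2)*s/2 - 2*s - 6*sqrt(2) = (s - 4)*(s + 1/2)*(s + 3*sqrt(2))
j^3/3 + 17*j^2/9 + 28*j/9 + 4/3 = (j/3 + 1)*(j + 2/3)*(j + 2)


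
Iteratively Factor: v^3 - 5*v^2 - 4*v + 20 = (v + 2)*(v^2 - 7*v + 10) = (v - 5)*(v + 2)*(v - 2)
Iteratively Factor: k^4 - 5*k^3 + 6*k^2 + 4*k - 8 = (k + 1)*(k^3 - 6*k^2 + 12*k - 8) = (k - 2)*(k + 1)*(k^2 - 4*k + 4) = (k - 2)^2*(k + 1)*(k - 2)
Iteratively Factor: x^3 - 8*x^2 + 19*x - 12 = (x - 1)*(x^2 - 7*x + 12) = (x - 3)*(x - 1)*(x - 4)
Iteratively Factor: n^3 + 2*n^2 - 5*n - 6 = (n + 3)*(n^2 - n - 2) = (n + 1)*(n + 3)*(n - 2)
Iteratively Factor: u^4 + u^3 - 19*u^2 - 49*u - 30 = (u - 5)*(u^3 + 6*u^2 + 11*u + 6) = (u - 5)*(u + 2)*(u^2 + 4*u + 3) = (u - 5)*(u + 1)*(u + 2)*(u + 3)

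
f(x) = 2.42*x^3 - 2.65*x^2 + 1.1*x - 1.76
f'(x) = 7.26*x^2 - 5.3*x + 1.1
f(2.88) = 37.24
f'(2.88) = 46.05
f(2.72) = 30.33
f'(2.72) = 40.40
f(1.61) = 3.24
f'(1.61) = 11.39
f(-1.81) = -26.78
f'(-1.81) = 34.48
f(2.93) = 39.59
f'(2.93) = 47.90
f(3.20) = 53.92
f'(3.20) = 58.48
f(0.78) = -1.37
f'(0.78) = 1.38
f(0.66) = -1.49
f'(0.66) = 0.76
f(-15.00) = -8782.01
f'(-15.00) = 1714.10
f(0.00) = -1.76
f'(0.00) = 1.10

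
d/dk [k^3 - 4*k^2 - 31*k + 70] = 3*k^2 - 8*k - 31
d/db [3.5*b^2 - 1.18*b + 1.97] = 7.0*b - 1.18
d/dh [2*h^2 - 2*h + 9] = 4*h - 2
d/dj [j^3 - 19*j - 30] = 3*j^2 - 19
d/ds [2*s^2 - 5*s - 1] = 4*s - 5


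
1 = 1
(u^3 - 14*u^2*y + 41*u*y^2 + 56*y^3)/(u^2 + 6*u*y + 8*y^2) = (u^3 - 14*u^2*y + 41*u*y^2 + 56*y^3)/(u^2 + 6*u*y + 8*y^2)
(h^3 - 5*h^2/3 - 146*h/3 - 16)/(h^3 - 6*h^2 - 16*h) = (h^2 + 19*h/3 + 2)/(h*(h + 2))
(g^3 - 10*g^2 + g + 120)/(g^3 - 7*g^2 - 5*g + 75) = (g - 8)/(g - 5)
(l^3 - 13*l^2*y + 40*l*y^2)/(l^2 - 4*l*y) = (l^2 - 13*l*y + 40*y^2)/(l - 4*y)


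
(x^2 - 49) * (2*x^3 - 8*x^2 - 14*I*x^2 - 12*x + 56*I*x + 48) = 2*x^5 - 8*x^4 - 14*I*x^4 - 110*x^3 + 56*I*x^3 + 440*x^2 + 686*I*x^2 + 588*x - 2744*I*x - 2352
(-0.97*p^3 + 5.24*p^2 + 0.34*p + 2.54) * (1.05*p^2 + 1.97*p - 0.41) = -1.0185*p^5 + 3.5911*p^4 + 11.0775*p^3 + 1.1884*p^2 + 4.8644*p - 1.0414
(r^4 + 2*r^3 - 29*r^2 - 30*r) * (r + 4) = r^5 + 6*r^4 - 21*r^3 - 146*r^2 - 120*r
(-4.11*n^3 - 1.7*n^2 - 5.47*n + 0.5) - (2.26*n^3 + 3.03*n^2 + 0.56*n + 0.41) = -6.37*n^3 - 4.73*n^2 - 6.03*n + 0.09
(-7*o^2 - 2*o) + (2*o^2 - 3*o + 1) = -5*o^2 - 5*o + 1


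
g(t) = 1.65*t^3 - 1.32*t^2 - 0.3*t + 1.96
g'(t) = 4.95*t^2 - 2.64*t - 0.3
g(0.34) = 1.77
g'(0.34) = -0.63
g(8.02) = 765.80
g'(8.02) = 296.91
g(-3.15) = -61.76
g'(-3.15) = 57.13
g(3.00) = 33.73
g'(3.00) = 36.33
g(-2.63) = -36.40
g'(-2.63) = 40.88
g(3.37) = 49.11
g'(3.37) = 47.02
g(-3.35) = -73.88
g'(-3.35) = 64.10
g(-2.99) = -53.05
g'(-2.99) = 51.85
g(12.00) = 2659.48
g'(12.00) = 680.82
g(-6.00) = -400.16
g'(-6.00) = 193.74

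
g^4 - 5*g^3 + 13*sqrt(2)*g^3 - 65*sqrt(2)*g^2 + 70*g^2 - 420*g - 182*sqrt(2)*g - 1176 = (g - 7)*(g + 2)*(g + 6*sqrt(2))*(g + 7*sqrt(2))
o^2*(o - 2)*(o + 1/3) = o^4 - 5*o^3/3 - 2*o^2/3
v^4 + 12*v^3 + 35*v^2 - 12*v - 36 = (v - 1)*(v + 1)*(v + 6)^2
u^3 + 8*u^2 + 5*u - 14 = (u - 1)*(u + 2)*(u + 7)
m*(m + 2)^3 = m^4 + 6*m^3 + 12*m^2 + 8*m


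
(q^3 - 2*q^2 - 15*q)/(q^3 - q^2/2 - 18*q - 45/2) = 2*q/(2*q + 3)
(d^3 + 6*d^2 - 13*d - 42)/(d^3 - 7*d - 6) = (d + 7)/(d + 1)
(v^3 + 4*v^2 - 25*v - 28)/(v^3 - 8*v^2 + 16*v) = (v^2 + 8*v + 7)/(v*(v - 4))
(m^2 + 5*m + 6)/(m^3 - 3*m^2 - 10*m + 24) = (m + 2)/(m^2 - 6*m + 8)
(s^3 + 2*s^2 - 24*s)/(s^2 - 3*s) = (s^2 + 2*s - 24)/(s - 3)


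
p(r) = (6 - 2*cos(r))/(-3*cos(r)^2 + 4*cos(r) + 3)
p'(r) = (6 - 2*cos(r))*(-6*sin(r)*cos(r) + 4*sin(r))/(-3*cos(r)^2 + 4*cos(r) + 3)^2 + 2*sin(r)/(-3*cos(r)^2 + 4*cos(r) + 3) = 6*(cos(r)^2 - 6*cos(r) + 5)*sin(r)/(3*sin(r)^2 + 4*cos(r))^2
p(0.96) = 1.13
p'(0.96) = 0.50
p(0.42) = 1.01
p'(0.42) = 0.05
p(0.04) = 1.00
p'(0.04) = 0.00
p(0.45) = 1.01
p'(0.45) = 0.06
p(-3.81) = -3.81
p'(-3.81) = 9.72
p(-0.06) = 1.00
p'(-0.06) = -0.00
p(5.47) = 1.07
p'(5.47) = -0.31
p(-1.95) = 6.08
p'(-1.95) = -33.40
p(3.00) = -2.05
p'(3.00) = 0.66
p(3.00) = -2.05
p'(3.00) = 0.66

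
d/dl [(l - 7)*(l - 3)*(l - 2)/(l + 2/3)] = 6*(3*l^3 - 15*l^2 - 24*l + 104)/(9*l^2 + 12*l + 4)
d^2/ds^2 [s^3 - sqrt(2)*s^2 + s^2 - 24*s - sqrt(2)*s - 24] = 6*s - 2*sqrt(2) + 2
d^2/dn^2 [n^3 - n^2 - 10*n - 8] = 6*n - 2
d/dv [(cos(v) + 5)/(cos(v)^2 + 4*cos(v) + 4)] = (cos(v) + 8)*sin(v)/(cos(v) + 2)^3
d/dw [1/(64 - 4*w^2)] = w/(2*(w^2 - 16)^2)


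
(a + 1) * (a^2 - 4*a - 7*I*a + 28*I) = a^3 - 3*a^2 - 7*I*a^2 - 4*a + 21*I*a + 28*I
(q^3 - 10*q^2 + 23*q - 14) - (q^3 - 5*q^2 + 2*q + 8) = -5*q^2 + 21*q - 22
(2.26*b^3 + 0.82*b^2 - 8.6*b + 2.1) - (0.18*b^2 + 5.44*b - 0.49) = 2.26*b^3 + 0.64*b^2 - 14.04*b + 2.59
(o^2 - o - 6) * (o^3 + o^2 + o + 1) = o^5 - 6*o^3 - 6*o^2 - 7*o - 6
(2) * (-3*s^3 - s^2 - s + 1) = -6*s^3 - 2*s^2 - 2*s + 2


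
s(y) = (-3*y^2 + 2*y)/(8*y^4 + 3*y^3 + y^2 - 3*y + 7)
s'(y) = (2 - 6*y)/(8*y^4 + 3*y^3 + y^2 - 3*y + 7) + (-3*y^2 + 2*y)*(-32*y^3 - 9*y^2 - 2*y + 3)/(8*y^4 + 3*y^3 + y^2 - 3*y + 7)^2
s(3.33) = -0.02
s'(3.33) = 0.01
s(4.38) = -0.02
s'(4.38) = 0.01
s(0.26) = 0.05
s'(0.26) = 0.08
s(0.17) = 0.04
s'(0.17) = 0.16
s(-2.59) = -0.08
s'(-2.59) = -0.06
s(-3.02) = -0.05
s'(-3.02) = -0.04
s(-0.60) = -0.24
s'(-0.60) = 0.39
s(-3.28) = -0.05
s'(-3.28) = -0.03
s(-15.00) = 0.00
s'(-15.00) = 0.00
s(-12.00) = 0.00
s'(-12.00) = 0.00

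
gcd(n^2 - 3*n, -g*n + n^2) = n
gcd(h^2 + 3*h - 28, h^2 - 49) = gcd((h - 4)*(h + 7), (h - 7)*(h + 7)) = h + 7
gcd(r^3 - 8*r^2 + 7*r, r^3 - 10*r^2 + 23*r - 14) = r^2 - 8*r + 7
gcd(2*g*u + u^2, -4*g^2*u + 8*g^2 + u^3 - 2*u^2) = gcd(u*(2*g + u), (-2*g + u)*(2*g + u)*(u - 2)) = 2*g + u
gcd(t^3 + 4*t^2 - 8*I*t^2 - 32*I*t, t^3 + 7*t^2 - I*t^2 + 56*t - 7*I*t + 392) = t - 8*I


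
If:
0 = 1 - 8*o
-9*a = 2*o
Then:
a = -1/36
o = 1/8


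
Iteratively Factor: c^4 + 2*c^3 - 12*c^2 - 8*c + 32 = (c - 2)*(c^3 + 4*c^2 - 4*c - 16) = (c - 2)^2*(c^2 + 6*c + 8) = (c - 2)^2*(c + 4)*(c + 2)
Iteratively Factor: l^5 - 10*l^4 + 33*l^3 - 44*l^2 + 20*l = (l - 2)*(l^4 - 8*l^3 + 17*l^2 - 10*l) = (l - 2)*(l - 1)*(l^3 - 7*l^2 + 10*l) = l*(l - 2)*(l - 1)*(l^2 - 7*l + 10) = l*(l - 2)^2*(l - 1)*(l - 5)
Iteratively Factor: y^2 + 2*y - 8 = (y + 4)*(y - 2)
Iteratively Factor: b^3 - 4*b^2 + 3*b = (b - 3)*(b^2 - b) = (b - 3)*(b - 1)*(b)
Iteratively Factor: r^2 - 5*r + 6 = (r - 3)*(r - 2)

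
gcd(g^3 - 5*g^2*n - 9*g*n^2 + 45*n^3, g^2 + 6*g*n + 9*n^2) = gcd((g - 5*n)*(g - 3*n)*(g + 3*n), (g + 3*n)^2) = g + 3*n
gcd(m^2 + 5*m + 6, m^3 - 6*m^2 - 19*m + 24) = m + 3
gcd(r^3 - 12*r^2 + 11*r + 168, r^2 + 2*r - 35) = 1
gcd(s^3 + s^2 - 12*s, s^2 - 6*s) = s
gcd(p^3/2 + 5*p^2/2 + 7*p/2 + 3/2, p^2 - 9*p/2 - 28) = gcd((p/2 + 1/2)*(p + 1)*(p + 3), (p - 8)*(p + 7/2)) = 1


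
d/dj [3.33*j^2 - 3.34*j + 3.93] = 6.66*j - 3.34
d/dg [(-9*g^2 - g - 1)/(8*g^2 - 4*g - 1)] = (44*g^2 + 34*g - 3)/(64*g^4 - 64*g^3 + 8*g + 1)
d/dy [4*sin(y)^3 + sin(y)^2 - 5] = 2*(6*sin(y) + 1)*sin(y)*cos(y)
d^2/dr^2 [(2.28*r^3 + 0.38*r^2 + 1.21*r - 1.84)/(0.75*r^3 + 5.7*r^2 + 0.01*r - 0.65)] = (-19.0665*r^6 + 3.98115000000007*r^5 + 31.9374*r^4 - 27.802914*r^3 - 343.33542*r^2 + 26.66682*r - 13.297938)/(0.421875*r^9 + 9.61875*r^8 + 73.119375*r^7 + 184.352625*r^6 - 15.697575*r^5 - 63.38304*r^4 + 0.728326*r^3 + 7.224555*r^2 + 0.012675*r - 0.274625)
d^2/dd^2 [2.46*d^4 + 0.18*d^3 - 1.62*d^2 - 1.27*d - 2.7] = 29.52*d^2 + 1.08*d - 3.24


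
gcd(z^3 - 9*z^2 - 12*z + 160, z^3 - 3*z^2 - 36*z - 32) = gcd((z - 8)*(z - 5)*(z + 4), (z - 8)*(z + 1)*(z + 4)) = z^2 - 4*z - 32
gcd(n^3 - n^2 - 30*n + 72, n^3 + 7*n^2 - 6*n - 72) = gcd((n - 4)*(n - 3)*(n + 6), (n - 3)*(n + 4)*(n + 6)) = n^2 + 3*n - 18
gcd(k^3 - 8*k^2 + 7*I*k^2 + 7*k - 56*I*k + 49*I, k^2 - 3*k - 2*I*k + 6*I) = 1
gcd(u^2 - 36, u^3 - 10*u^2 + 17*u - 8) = 1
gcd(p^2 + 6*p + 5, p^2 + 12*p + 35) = p + 5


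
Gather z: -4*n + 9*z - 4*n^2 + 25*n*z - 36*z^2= -4*n^2 - 4*n - 36*z^2 + z*(25*n + 9)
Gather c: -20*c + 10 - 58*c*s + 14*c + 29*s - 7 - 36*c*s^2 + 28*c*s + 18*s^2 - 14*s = c*(-36*s^2 - 30*s - 6) + 18*s^2 + 15*s + 3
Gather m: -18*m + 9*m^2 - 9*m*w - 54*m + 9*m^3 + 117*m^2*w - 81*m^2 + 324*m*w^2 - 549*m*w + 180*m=9*m^3 + m^2*(117*w - 72) + m*(324*w^2 - 558*w + 108)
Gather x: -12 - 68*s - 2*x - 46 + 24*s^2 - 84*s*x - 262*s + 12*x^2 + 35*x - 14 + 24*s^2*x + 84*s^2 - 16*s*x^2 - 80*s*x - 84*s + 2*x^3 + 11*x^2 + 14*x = 108*s^2 - 414*s + 2*x^3 + x^2*(23 - 16*s) + x*(24*s^2 - 164*s + 47) - 72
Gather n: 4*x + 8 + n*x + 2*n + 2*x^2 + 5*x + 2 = n*(x + 2) + 2*x^2 + 9*x + 10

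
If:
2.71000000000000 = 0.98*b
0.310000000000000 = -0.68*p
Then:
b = 2.77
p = -0.46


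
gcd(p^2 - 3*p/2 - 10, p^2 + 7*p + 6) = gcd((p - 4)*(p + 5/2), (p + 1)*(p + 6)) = 1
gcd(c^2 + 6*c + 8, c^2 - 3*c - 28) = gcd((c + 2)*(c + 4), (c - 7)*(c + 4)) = c + 4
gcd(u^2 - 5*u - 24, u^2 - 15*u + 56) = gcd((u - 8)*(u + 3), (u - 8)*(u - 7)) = u - 8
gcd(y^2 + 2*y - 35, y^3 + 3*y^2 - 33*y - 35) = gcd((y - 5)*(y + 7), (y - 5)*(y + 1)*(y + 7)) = y^2 + 2*y - 35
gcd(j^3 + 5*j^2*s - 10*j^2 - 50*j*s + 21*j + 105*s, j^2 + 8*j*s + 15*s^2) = j + 5*s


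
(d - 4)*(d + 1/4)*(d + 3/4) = d^3 - 3*d^2 - 61*d/16 - 3/4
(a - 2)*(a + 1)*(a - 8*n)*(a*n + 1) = a^4*n - 8*a^3*n^2 - a^3*n + a^3 + 8*a^2*n^2 - 10*a^2*n - a^2 + 16*a*n^2 + 8*a*n - 2*a + 16*n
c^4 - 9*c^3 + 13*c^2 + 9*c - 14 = (c - 7)*(c - 2)*(c - 1)*(c + 1)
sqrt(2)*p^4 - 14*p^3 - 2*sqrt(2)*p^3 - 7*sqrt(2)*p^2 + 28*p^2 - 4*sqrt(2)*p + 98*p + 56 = (p - 4)*(p + 1)*(p - 7*sqrt(2))*(sqrt(2)*p + sqrt(2))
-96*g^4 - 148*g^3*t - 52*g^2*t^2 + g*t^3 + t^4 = (-8*g + t)*(g + t)*(2*g + t)*(6*g + t)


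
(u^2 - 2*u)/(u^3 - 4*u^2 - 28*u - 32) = u*(2 - u)/(-u^3 + 4*u^2 + 28*u + 32)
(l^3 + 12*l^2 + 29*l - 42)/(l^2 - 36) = (l^2 + 6*l - 7)/(l - 6)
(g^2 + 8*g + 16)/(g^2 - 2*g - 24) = (g + 4)/(g - 6)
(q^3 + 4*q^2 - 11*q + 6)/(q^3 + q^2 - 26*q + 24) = (q - 1)/(q - 4)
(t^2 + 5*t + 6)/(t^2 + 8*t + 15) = (t + 2)/(t + 5)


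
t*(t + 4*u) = t^2 + 4*t*u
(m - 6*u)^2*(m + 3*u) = m^3 - 9*m^2*u + 108*u^3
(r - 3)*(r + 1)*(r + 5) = r^3 + 3*r^2 - 13*r - 15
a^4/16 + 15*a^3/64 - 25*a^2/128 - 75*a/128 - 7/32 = (a/4 + 1/4)*(a/4 + 1)*(a - 7/4)*(a + 1/2)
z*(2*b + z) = 2*b*z + z^2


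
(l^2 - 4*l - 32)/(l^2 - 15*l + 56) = (l + 4)/(l - 7)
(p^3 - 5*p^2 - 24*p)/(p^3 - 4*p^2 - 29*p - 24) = p/(p + 1)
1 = 1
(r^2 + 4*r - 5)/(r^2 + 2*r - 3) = (r + 5)/(r + 3)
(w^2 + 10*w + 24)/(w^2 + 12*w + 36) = (w + 4)/(w + 6)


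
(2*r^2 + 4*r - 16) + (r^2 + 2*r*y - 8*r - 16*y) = 3*r^2 + 2*r*y - 4*r - 16*y - 16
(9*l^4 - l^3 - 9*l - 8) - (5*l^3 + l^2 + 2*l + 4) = 9*l^4 - 6*l^3 - l^2 - 11*l - 12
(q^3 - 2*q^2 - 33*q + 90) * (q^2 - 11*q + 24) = q^5 - 13*q^4 + 13*q^3 + 405*q^2 - 1782*q + 2160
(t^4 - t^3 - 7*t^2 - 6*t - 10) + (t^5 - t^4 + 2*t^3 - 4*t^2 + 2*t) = t^5 + t^3 - 11*t^2 - 4*t - 10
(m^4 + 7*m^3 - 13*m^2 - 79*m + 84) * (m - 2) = m^5 + 5*m^4 - 27*m^3 - 53*m^2 + 242*m - 168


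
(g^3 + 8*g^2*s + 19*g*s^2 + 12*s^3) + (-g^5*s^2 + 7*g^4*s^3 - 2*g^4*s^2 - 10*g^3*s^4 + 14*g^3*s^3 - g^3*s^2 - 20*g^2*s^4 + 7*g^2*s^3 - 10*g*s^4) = -g^5*s^2 + 7*g^4*s^3 - 2*g^4*s^2 - 10*g^3*s^4 + 14*g^3*s^3 - g^3*s^2 + g^3 - 20*g^2*s^4 + 7*g^2*s^3 + 8*g^2*s - 10*g*s^4 + 19*g*s^2 + 12*s^3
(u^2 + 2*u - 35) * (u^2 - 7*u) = u^4 - 5*u^3 - 49*u^2 + 245*u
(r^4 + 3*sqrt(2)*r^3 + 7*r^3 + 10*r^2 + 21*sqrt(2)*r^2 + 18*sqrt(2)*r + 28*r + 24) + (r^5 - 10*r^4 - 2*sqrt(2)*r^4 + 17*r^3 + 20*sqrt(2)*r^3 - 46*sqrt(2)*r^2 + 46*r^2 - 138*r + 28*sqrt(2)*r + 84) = r^5 - 9*r^4 - 2*sqrt(2)*r^4 + 24*r^3 + 23*sqrt(2)*r^3 - 25*sqrt(2)*r^2 + 56*r^2 - 110*r + 46*sqrt(2)*r + 108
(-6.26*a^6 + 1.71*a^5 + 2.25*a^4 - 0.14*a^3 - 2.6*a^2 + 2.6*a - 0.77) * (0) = 0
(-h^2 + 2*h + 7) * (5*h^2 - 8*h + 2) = -5*h^4 + 18*h^3 + 17*h^2 - 52*h + 14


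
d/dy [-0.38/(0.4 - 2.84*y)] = -1.0792/(2.84*y - 0.4)^2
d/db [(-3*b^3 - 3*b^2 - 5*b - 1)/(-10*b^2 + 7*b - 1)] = 2*(15*b^4 - 21*b^3 - 31*b^2 - 7*b + 6)/(100*b^4 - 140*b^3 + 69*b^2 - 14*b + 1)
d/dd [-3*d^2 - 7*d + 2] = -6*d - 7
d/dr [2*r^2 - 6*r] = 4*r - 6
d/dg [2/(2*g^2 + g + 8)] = 2*(-4*g - 1)/(2*g^2 + g + 8)^2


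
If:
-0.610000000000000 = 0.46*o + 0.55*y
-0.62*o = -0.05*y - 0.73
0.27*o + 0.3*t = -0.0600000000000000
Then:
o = 1.02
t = -1.12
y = -1.96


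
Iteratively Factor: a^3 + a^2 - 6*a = (a + 3)*(a^2 - 2*a) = (a - 2)*(a + 3)*(a)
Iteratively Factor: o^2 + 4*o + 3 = (o + 1)*(o + 3)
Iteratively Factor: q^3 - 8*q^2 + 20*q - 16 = (q - 2)*(q^2 - 6*q + 8) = (q - 2)^2*(q - 4)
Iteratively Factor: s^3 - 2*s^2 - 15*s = (s)*(s^2 - 2*s - 15) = s*(s - 5)*(s + 3)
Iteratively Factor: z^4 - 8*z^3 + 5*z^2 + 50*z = (z - 5)*(z^3 - 3*z^2 - 10*z) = (z - 5)*(z + 2)*(z^2 - 5*z) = (z - 5)^2*(z + 2)*(z)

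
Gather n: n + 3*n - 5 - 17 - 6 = 4*n - 28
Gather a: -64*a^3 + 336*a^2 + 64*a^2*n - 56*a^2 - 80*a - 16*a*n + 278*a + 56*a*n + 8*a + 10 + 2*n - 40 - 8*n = -64*a^3 + a^2*(64*n + 280) + a*(40*n + 206) - 6*n - 30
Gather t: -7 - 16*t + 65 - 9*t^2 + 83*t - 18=-9*t^2 + 67*t + 40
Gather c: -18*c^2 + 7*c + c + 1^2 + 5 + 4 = -18*c^2 + 8*c + 10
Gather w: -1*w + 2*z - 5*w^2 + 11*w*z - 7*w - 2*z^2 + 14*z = -5*w^2 + w*(11*z - 8) - 2*z^2 + 16*z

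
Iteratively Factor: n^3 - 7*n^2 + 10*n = (n - 2)*(n^2 - 5*n) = (n - 5)*(n - 2)*(n)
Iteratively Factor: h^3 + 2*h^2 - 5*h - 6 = (h + 1)*(h^2 + h - 6) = (h - 2)*(h + 1)*(h + 3)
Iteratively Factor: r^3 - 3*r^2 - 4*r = (r + 1)*(r^2 - 4*r) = (r - 4)*(r + 1)*(r)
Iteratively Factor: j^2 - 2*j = (j - 2)*(j)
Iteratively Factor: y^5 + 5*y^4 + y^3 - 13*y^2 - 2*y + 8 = (y + 4)*(y^4 + y^3 - 3*y^2 - y + 2) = (y + 1)*(y + 4)*(y^3 - 3*y + 2) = (y - 1)*(y + 1)*(y + 4)*(y^2 + y - 2) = (y - 1)^2*(y + 1)*(y + 4)*(y + 2)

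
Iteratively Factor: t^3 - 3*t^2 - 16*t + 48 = (t - 4)*(t^2 + t - 12) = (t - 4)*(t - 3)*(t + 4)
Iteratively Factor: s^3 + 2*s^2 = (s)*(s^2 + 2*s) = s*(s + 2)*(s)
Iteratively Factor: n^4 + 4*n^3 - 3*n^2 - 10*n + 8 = (n + 2)*(n^3 + 2*n^2 - 7*n + 4) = (n - 1)*(n + 2)*(n^2 + 3*n - 4) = (n - 1)*(n + 2)*(n + 4)*(n - 1)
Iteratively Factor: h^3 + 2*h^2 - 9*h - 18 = (h + 3)*(h^2 - h - 6) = (h - 3)*(h + 3)*(h + 2)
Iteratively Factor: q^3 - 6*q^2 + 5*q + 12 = (q - 3)*(q^2 - 3*q - 4) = (q - 4)*(q - 3)*(q + 1)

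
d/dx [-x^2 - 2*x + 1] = -2*x - 2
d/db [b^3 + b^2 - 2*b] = 3*b^2 + 2*b - 2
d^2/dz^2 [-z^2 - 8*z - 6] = -2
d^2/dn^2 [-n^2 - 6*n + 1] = -2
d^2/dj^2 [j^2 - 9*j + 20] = 2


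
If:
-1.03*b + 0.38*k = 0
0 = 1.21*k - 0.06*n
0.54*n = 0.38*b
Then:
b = 0.00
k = 0.00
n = 0.00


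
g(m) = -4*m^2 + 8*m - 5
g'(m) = 8 - 8*m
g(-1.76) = -31.47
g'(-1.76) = 22.08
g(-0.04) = -5.33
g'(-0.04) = 8.32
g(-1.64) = -28.88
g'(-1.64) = 21.12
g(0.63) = -1.55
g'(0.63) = 2.96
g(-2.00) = -37.00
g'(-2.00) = 24.00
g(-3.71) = -89.74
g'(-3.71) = 37.68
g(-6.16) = -206.06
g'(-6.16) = 57.28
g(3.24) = -21.07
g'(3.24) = -17.92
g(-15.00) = -1025.00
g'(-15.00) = 128.00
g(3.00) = -17.00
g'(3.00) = -16.00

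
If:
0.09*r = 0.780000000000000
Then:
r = 8.67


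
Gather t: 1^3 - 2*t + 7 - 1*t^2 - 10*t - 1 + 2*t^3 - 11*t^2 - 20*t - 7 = 2*t^3 - 12*t^2 - 32*t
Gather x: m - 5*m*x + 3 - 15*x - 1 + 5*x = m + x*(-5*m - 10) + 2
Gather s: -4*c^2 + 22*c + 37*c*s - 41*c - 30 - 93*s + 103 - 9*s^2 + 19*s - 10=-4*c^2 - 19*c - 9*s^2 + s*(37*c - 74) + 63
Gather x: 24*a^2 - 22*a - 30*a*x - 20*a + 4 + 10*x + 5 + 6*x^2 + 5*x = 24*a^2 - 42*a + 6*x^2 + x*(15 - 30*a) + 9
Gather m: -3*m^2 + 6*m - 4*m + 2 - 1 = -3*m^2 + 2*m + 1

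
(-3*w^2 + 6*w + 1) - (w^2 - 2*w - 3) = -4*w^2 + 8*w + 4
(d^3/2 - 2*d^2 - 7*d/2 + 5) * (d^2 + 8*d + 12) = d^5/2 + 2*d^4 - 27*d^3/2 - 47*d^2 - 2*d + 60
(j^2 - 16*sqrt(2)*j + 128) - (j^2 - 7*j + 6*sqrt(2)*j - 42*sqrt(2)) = -22*sqrt(2)*j + 7*j + 42*sqrt(2) + 128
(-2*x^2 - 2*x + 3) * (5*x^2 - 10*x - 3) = -10*x^4 + 10*x^3 + 41*x^2 - 24*x - 9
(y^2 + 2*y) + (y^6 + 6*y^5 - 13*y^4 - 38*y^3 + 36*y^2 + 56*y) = y^6 + 6*y^5 - 13*y^4 - 38*y^3 + 37*y^2 + 58*y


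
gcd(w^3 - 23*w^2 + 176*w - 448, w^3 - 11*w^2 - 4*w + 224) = w^2 - 15*w + 56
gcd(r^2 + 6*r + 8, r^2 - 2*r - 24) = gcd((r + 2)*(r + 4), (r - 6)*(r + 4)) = r + 4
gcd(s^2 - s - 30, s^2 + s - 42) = s - 6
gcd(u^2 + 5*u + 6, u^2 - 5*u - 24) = u + 3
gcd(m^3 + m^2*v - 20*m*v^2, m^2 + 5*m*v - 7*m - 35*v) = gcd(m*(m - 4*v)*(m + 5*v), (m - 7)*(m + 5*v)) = m + 5*v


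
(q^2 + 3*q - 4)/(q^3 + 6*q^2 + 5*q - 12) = 1/(q + 3)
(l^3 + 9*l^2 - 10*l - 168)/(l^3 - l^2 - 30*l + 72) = (l + 7)/(l - 3)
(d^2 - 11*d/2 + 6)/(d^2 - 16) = (d - 3/2)/(d + 4)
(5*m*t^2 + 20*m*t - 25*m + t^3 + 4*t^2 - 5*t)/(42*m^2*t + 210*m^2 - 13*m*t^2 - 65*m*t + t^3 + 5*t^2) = (5*m*t - 5*m + t^2 - t)/(42*m^2 - 13*m*t + t^2)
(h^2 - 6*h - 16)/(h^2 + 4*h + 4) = (h - 8)/(h + 2)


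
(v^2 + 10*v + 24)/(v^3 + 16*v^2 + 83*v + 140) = (v + 6)/(v^2 + 12*v + 35)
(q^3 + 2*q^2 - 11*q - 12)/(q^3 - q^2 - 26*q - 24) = (q - 3)/(q - 6)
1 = 1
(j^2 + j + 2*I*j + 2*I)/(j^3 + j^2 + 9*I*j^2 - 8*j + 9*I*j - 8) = (j + 2*I)/(j^2 + 9*I*j - 8)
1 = 1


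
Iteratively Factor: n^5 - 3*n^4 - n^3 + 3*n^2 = (n)*(n^4 - 3*n^3 - n^2 + 3*n) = n*(n - 1)*(n^3 - 2*n^2 - 3*n) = n*(n - 1)*(n + 1)*(n^2 - 3*n) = n^2*(n - 1)*(n + 1)*(n - 3)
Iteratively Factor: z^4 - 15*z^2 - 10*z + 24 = (z - 4)*(z^3 + 4*z^2 + z - 6) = (z - 4)*(z + 2)*(z^2 + 2*z - 3) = (z - 4)*(z - 1)*(z + 2)*(z + 3)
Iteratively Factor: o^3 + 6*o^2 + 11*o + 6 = (o + 2)*(o^2 + 4*o + 3) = (o + 1)*(o + 2)*(o + 3)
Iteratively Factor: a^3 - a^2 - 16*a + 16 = (a - 1)*(a^2 - 16) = (a - 4)*(a - 1)*(a + 4)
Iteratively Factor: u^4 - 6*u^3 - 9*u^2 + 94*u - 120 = (u - 3)*(u^3 - 3*u^2 - 18*u + 40) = (u - 3)*(u - 2)*(u^2 - u - 20) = (u - 5)*(u - 3)*(u - 2)*(u + 4)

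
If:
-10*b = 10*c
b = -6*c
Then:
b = 0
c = 0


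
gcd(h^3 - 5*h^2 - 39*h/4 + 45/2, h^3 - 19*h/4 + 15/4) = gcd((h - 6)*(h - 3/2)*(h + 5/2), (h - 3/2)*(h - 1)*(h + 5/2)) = h^2 + h - 15/4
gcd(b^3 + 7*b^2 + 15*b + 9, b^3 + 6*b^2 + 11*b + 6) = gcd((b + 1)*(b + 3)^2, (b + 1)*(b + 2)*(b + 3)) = b^2 + 4*b + 3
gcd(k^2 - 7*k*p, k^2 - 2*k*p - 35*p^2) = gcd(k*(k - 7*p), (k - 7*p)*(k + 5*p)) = -k + 7*p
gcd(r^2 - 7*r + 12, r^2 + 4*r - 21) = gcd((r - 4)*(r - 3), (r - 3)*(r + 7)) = r - 3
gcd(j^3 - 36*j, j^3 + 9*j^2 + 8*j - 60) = j + 6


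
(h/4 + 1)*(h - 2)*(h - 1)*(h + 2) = h^4/4 + 3*h^3/4 - 2*h^2 - 3*h + 4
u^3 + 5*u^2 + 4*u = u*(u + 1)*(u + 4)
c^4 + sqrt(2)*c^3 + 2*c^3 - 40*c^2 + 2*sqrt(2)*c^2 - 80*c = c*(c + 2)*(c - 4*sqrt(2))*(c + 5*sqrt(2))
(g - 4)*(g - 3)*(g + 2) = g^3 - 5*g^2 - 2*g + 24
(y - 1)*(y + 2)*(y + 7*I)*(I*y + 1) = I*y^4 - 6*y^3 + I*y^3 - 6*y^2 + 5*I*y^2 + 12*y + 7*I*y - 14*I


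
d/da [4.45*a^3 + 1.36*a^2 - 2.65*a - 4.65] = 13.35*a^2 + 2.72*a - 2.65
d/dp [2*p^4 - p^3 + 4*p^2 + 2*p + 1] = 8*p^3 - 3*p^2 + 8*p + 2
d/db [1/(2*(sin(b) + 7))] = -cos(b)/(2*(sin(b) + 7)^2)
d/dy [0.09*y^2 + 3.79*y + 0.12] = 0.18*y + 3.79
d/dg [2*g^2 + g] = 4*g + 1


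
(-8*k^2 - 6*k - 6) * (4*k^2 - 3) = -32*k^4 - 24*k^3 + 18*k + 18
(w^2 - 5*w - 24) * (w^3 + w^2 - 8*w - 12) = w^5 - 4*w^4 - 37*w^3 + 4*w^2 + 252*w + 288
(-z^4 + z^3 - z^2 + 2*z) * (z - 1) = -z^5 + 2*z^4 - 2*z^3 + 3*z^2 - 2*z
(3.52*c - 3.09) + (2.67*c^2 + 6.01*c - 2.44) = 2.67*c^2 + 9.53*c - 5.53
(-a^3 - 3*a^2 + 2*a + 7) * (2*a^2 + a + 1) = -2*a^5 - 7*a^4 + 13*a^2 + 9*a + 7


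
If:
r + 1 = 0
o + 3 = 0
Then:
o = -3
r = -1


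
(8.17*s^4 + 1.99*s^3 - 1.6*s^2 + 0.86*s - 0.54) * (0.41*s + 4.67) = 3.3497*s^5 + 38.9698*s^4 + 8.6373*s^3 - 7.1194*s^2 + 3.7948*s - 2.5218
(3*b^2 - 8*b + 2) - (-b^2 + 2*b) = 4*b^2 - 10*b + 2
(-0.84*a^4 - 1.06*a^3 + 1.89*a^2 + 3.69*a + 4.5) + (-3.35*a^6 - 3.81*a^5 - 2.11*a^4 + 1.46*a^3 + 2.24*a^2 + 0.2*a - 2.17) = -3.35*a^6 - 3.81*a^5 - 2.95*a^4 + 0.4*a^3 + 4.13*a^2 + 3.89*a + 2.33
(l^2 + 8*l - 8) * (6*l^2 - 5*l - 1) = 6*l^4 + 43*l^3 - 89*l^2 + 32*l + 8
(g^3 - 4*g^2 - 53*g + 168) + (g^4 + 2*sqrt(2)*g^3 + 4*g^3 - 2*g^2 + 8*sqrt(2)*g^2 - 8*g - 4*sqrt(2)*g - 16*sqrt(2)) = g^4 + 2*sqrt(2)*g^3 + 5*g^3 - 6*g^2 + 8*sqrt(2)*g^2 - 61*g - 4*sqrt(2)*g - 16*sqrt(2) + 168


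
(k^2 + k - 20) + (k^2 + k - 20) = 2*k^2 + 2*k - 40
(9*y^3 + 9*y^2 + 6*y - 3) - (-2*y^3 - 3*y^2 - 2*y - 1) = 11*y^3 + 12*y^2 + 8*y - 2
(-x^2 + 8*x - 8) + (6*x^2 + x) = 5*x^2 + 9*x - 8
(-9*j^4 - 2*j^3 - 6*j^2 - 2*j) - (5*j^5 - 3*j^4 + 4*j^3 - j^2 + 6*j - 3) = -5*j^5 - 6*j^4 - 6*j^3 - 5*j^2 - 8*j + 3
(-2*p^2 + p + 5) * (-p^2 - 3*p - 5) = 2*p^4 + 5*p^3 + 2*p^2 - 20*p - 25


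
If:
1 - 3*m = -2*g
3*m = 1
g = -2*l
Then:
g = 0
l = 0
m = 1/3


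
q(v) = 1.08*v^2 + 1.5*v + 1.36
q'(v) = 2.16*v + 1.5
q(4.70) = 32.27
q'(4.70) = 11.65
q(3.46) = 19.48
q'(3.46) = 8.97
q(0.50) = 2.38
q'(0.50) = 2.58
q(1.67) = 6.88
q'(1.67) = 5.11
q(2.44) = 11.45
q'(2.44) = 6.77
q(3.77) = 22.36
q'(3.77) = 9.64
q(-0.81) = 0.85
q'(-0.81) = -0.25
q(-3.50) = 9.34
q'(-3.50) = -6.06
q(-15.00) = 221.86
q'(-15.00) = -30.90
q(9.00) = 102.34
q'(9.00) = 20.94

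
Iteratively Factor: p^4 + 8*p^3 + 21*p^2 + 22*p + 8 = (p + 1)*(p^3 + 7*p^2 + 14*p + 8) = (p + 1)*(p + 4)*(p^2 + 3*p + 2) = (p + 1)^2*(p + 4)*(p + 2)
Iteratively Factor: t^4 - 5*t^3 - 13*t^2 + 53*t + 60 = (t - 4)*(t^3 - t^2 - 17*t - 15) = (t - 4)*(t + 3)*(t^2 - 4*t - 5) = (t - 4)*(t + 1)*(t + 3)*(t - 5)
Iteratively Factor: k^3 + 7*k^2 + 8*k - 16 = (k - 1)*(k^2 + 8*k + 16) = (k - 1)*(k + 4)*(k + 4)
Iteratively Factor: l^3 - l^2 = (l - 1)*(l^2) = l*(l - 1)*(l)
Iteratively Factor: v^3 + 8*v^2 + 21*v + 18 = (v + 3)*(v^2 + 5*v + 6) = (v + 2)*(v + 3)*(v + 3)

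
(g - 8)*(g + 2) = g^2 - 6*g - 16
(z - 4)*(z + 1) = z^2 - 3*z - 4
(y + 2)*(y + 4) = y^2 + 6*y + 8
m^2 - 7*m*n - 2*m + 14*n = (m - 2)*(m - 7*n)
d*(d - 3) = d^2 - 3*d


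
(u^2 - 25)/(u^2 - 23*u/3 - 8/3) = 3*(25 - u^2)/(-3*u^2 + 23*u + 8)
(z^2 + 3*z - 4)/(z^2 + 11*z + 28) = (z - 1)/(z + 7)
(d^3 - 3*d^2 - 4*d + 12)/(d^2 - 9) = (d^2 - 4)/(d + 3)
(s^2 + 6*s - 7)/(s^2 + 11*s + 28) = (s - 1)/(s + 4)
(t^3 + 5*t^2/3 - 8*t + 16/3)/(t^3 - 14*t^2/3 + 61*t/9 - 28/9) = 3*(t + 4)/(3*t - 7)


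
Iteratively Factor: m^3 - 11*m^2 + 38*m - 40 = (m - 4)*(m^2 - 7*m + 10) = (m - 4)*(m - 2)*(m - 5)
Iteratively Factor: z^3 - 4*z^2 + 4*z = (z - 2)*(z^2 - 2*z) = (z - 2)^2*(z)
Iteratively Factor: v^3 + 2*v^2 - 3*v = (v)*(v^2 + 2*v - 3) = v*(v + 3)*(v - 1)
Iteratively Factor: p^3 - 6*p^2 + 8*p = (p)*(p^2 - 6*p + 8) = p*(p - 2)*(p - 4)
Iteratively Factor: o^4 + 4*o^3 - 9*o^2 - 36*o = (o - 3)*(o^3 + 7*o^2 + 12*o) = (o - 3)*(o + 3)*(o^2 + 4*o) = o*(o - 3)*(o + 3)*(o + 4)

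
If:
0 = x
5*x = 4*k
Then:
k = 0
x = 0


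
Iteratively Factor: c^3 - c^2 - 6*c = (c)*(c^2 - c - 6) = c*(c + 2)*(c - 3)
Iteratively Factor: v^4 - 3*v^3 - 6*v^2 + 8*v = (v)*(v^3 - 3*v^2 - 6*v + 8) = v*(v - 4)*(v^2 + v - 2) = v*(v - 4)*(v + 2)*(v - 1)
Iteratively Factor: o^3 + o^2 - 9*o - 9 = (o - 3)*(o^2 + 4*o + 3) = (o - 3)*(o + 3)*(o + 1)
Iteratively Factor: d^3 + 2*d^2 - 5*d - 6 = (d + 3)*(d^2 - d - 2) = (d - 2)*(d + 3)*(d + 1)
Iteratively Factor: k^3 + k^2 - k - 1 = (k + 1)*(k^2 - 1) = (k - 1)*(k + 1)*(k + 1)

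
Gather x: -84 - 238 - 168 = -490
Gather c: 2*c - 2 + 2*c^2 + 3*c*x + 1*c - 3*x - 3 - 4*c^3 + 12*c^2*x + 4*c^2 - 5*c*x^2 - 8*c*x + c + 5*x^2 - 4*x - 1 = -4*c^3 + c^2*(12*x + 6) + c*(-5*x^2 - 5*x + 4) + 5*x^2 - 7*x - 6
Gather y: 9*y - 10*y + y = 0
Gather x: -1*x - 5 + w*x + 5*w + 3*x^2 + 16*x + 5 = 5*w + 3*x^2 + x*(w + 15)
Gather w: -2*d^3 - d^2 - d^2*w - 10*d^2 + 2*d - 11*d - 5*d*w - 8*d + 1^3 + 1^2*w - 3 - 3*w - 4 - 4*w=-2*d^3 - 11*d^2 - 17*d + w*(-d^2 - 5*d - 6) - 6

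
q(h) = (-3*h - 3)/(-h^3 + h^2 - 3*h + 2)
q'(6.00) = -0.04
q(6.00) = 0.11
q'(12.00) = 0.00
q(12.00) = 0.02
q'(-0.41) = -1.50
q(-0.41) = -0.51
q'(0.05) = -4.29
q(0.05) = -1.70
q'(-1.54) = -0.10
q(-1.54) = 0.13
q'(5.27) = -0.06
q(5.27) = 0.14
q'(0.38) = -15.43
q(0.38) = -4.36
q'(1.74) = -1.82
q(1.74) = 1.51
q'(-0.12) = -2.80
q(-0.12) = -1.11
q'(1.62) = -2.31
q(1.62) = 1.75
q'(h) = (-3*h - 3)*(3*h^2 - 2*h + 3)/(-h^3 + h^2 - 3*h + 2)^2 - 3/(-h^3 + h^2 - 3*h + 2) = 3*(h^3 - h^2 + 3*h - (h + 1)*(3*h^2 - 2*h + 3) - 2)/(h^3 - h^2 + 3*h - 2)^2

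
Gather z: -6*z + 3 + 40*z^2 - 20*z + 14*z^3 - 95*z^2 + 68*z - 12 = 14*z^3 - 55*z^2 + 42*z - 9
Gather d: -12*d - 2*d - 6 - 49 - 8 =-14*d - 63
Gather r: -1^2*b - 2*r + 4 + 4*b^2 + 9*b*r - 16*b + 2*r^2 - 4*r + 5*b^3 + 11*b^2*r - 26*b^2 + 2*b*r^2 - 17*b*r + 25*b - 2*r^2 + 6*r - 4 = 5*b^3 - 22*b^2 + 2*b*r^2 + 8*b + r*(11*b^2 - 8*b)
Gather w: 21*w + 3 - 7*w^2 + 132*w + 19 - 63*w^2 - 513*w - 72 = -70*w^2 - 360*w - 50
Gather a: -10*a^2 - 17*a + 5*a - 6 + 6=-10*a^2 - 12*a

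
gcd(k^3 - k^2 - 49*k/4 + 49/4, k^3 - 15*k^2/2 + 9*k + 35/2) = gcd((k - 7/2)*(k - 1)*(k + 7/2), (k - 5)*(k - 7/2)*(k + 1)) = k - 7/2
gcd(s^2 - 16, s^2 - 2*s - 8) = s - 4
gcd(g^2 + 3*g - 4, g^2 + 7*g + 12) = g + 4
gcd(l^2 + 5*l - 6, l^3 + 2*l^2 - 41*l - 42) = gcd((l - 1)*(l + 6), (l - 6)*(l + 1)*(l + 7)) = 1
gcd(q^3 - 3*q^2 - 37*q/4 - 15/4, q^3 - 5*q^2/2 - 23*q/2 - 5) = q^2 - 9*q/2 - 5/2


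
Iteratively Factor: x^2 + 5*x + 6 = (x + 3)*(x + 2)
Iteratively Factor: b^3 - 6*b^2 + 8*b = (b)*(b^2 - 6*b + 8) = b*(b - 4)*(b - 2)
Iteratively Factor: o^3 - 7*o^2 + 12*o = (o - 3)*(o^2 - 4*o) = (o - 4)*(o - 3)*(o)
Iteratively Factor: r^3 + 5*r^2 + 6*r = (r + 2)*(r^2 + 3*r) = r*(r + 2)*(r + 3)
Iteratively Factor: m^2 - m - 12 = (m - 4)*(m + 3)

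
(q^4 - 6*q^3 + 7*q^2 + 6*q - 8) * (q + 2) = q^5 - 4*q^4 - 5*q^3 + 20*q^2 + 4*q - 16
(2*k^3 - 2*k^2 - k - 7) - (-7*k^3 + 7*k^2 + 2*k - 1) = 9*k^3 - 9*k^2 - 3*k - 6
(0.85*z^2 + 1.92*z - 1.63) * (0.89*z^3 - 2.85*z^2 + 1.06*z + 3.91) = 0.7565*z^5 - 0.7137*z^4 - 6.0217*z^3 + 10.0042*z^2 + 5.7794*z - 6.3733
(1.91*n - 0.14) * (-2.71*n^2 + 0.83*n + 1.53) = -5.1761*n^3 + 1.9647*n^2 + 2.8061*n - 0.2142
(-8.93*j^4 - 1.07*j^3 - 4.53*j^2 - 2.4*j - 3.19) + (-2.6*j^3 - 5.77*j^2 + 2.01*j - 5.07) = -8.93*j^4 - 3.67*j^3 - 10.3*j^2 - 0.39*j - 8.26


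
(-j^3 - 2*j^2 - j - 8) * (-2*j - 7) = 2*j^4 + 11*j^3 + 16*j^2 + 23*j + 56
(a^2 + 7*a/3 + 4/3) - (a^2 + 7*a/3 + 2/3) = 2/3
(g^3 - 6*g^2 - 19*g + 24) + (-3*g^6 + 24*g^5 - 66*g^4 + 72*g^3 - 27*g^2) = -3*g^6 + 24*g^5 - 66*g^4 + 73*g^3 - 33*g^2 - 19*g + 24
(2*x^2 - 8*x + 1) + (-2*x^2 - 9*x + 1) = 2 - 17*x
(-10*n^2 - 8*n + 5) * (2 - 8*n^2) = 80*n^4 + 64*n^3 - 60*n^2 - 16*n + 10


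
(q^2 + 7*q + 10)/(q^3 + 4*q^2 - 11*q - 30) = 1/(q - 3)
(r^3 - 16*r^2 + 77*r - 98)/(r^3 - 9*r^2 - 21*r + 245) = (r - 2)/(r + 5)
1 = 1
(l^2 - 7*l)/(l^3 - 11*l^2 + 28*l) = 1/(l - 4)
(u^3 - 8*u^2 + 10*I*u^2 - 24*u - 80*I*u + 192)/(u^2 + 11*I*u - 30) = (u^2 + 4*u*(-2 + I) - 32*I)/(u + 5*I)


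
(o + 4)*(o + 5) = o^2 + 9*o + 20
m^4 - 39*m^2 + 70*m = m*(m - 5)*(m - 2)*(m + 7)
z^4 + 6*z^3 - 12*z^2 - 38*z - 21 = (z - 3)*(z + 1)^2*(z + 7)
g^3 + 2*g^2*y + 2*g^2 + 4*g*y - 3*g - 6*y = (g - 1)*(g + 3)*(g + 2*y)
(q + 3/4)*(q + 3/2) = q^2 + 9*q/4 + 9/8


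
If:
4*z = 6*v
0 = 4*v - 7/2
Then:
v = 7/8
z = 21/16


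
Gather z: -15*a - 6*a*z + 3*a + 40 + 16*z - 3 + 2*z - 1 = -12*a + z*(18 - 6*a) + 36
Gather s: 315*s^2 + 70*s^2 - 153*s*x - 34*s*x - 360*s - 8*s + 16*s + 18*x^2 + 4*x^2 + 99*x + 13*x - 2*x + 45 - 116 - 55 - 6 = 385*s^2 + s*(-187*x - 352) + 22*x^2 + 110*x - 132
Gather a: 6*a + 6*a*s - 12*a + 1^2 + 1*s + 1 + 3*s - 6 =a*(6*s - 6) + 4*s - 4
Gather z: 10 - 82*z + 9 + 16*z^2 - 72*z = 16*z^2 - 154*z + 19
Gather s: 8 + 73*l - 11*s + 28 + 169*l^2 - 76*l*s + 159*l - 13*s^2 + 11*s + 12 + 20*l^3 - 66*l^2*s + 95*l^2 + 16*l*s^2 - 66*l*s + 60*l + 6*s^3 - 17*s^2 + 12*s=20*l^3 + 264*l^2 + 292*l + 6*s^3 + s^2*(16*l - 30) + s*(-66*l^2 - 142*l + 12) + 48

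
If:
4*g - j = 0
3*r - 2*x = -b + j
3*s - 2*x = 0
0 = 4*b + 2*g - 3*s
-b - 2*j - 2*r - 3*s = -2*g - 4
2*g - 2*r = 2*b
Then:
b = -4/17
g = 8/17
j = 32/17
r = 12/17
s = 0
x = 0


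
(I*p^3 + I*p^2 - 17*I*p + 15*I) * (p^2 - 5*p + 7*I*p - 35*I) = I*p^5 - 7*p^4 - 4*I*p^4 + 28*p^3 - 22*I*p^3 + 154*p^2 + 100*I*p^2 - 700*p - 75*I*p + 525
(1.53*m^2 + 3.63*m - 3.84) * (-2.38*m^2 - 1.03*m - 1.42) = -3.6414*m^4 - 10.2153*m^3 + 3.2277*m^2 - 1.1994*m + 5.4528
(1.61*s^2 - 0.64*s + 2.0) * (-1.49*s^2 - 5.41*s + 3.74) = -2.3989*s^4 - 7.7565*s^3 + 6.5038*s^2 - 13.2136*s + 7.48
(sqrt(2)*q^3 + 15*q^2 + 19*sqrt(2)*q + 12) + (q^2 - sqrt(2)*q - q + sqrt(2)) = sqrt(2)*q^3 + 16*q^2 - q + 18*sqrt(2)*q + sqrt(2) + 12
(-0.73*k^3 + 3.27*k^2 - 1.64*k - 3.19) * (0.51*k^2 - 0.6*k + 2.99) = -0.3723*k^5 + 2.1057*k^4 - 4.9811*k^3 + 9.1344*k^2 - 2.9896*k - 9.5381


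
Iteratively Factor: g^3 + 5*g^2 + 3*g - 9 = (g - 1)*(g^2 + 6*g + 9) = (g - 1)*(g + 3)*(g + 3)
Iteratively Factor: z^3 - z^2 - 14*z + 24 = (z - 2)*(z^2 + z - 12) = (z - 2)*(z + 4)*(z - 3)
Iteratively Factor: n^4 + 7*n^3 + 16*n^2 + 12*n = (n)*(n^3 + 7*n^2 + 16*n + 12) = n*(n + 2)*(n^2 + 5*n + 6) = n*(n + 2)^2*(n + 3)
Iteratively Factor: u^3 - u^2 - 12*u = (u - 4)*(u^2 + 3*u) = u*(u - 4)*(u + 3)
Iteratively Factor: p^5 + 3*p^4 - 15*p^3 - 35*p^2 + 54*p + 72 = (p - 2)*(p^4 + 5*p^3 - 5*p^2 - 45*p - 36) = (p - 3)*(p - 2)*(p^3 + 8*p^2 + 19*p + 12) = (p - 3)*(p - 2)*(p + 4)*(p^2 + 4*p + 3) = (p - 3)*(p - 2)*(p + 3)*(p + 4)*(p + 1)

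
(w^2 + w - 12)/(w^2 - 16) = (w - 3)/(w - 4)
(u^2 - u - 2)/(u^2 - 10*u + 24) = (u^2 - u - 2)/(u^2 - 10*u + 24)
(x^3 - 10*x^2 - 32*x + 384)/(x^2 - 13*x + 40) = (x^2 - 2*x - 48)/(x - 5)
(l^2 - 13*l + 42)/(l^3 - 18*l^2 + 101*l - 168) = (l - 6)/(l^2 - 11*l + 24)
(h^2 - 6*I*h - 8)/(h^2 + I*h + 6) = (h - 4*I)/(h + 3*I)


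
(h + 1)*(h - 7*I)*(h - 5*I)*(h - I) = h^4 + h^3 - 13*I*h^3 - 47*h^2 - 13*I*h^2 - 47*h + 35*I*h + 35*I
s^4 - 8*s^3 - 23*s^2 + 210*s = s*(s - 7)*(s - 6)*(s + 5)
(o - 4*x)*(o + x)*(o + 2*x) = o^3 - o^2*x - 10*o*x^2 - 8*x^3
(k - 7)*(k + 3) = k^2 - 4*k - 21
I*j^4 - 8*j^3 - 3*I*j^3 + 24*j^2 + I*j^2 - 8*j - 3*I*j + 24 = (j - 3)*(j + I)*(j + 8*I)*(I*j + 1)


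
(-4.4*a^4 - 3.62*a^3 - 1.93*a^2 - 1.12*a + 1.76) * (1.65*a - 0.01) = -7.26*a^5 - 5.929*a^4 - 3.1483*a^3 - 1.8287*a^2 + 2.9152*a - 0.0176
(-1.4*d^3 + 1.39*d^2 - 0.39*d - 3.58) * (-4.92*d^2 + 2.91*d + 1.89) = 6.888*d^5 - 10.9128*d^4 + 3.3177*d^3 + 19.1058*d^2 - 11.1549*d - 6.7662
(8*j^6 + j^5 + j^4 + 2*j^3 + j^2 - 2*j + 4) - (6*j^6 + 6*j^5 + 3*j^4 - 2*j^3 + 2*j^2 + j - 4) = 2*j^6 - 5*j^5 - 2*j^4 + 4*j^3 - j^2 - 3*j + 8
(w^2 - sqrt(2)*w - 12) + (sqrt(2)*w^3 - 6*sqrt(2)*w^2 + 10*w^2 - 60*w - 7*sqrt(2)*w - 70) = sqrt(2)*w^3 - 6*sqrt(2)*w^2 + 11*w^2 - 60*w - 8*sqrt(2)*w - 82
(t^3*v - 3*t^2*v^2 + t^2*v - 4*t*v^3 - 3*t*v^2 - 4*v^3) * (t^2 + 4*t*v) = t^5*v + t^4*v^2 + t^4*v - 16*t^3*v^3 + t^3*v^2 - 16*t^2*v^4 - 16*t^2*v^3 - 16*t*v^4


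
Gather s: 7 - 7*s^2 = 7 - 7*s^2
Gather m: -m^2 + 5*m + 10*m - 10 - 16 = -m^2 + 15*m - 26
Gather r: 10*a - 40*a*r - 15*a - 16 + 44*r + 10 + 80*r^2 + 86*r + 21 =-5*a + 80*r^2 + r*(130 - 40*a) + 15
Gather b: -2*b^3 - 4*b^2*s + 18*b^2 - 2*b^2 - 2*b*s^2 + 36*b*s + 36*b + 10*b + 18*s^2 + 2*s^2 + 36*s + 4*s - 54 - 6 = -2*b^3 + b^2*(16 - 4*s) + b*(-2*s^2 + 36*s + 46) + 20*s^2 + 40*s - 60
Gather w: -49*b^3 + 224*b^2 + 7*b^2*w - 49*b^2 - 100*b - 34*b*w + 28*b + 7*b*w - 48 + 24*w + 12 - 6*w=-49*b^3 + 175*b^2 - 72*b + w*(7*b^2 - 27*b + 18) - 36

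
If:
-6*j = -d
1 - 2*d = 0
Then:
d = 1/2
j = 1/12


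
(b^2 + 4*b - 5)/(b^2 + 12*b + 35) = (b - 1)/(b + 7)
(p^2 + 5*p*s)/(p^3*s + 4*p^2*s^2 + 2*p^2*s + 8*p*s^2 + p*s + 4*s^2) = p*(p + 5*s)/(s*(p^3 + 4*p^2*s + 2*p^2 + 8*p*s + p + 4*s))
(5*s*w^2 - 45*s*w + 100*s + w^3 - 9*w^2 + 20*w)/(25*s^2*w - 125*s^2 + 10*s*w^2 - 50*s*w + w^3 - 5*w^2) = (w - 4)/(5*s + w)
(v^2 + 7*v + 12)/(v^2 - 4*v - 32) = (v + 3)/(v - 8)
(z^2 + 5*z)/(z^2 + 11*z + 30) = z/(z + 6)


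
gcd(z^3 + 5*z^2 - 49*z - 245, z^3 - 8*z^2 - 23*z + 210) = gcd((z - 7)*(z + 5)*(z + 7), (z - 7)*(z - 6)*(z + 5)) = z^2 - 2*z - 35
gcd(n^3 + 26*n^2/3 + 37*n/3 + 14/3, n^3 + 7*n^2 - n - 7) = n^2 + 8*n + 7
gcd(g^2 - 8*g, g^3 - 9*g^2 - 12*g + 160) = g - 8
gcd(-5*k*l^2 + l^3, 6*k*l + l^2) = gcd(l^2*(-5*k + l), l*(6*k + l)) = l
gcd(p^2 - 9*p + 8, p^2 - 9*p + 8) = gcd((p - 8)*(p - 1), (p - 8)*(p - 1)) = p^2 - 9*p + 8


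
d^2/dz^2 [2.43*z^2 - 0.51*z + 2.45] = 4.86000000000000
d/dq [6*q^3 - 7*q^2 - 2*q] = 18*q^2 - 14*q - 2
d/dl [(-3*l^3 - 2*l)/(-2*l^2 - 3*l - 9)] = (6*l^4 + 18*l^3 + 77*l^2 + 18)/(4*l^4 + 12*l^3 + 45*l^2 + 54*l + 81)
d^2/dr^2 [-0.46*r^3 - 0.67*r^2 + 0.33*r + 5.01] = -2.76*r - 1.34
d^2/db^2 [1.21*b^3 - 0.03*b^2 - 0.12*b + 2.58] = 7.26*b - 0.06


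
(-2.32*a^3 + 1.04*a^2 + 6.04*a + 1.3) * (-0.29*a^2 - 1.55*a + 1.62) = 0.6728*a^5 + 3.2944*a^4 - 7.122*a^3 - 8.0542*a^2 + 7.7698*a + 2.106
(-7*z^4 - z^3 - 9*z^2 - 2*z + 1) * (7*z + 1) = -49*z^5 - 14*z^4 - 64*z^3 - 23*z^2 + 5*z + 1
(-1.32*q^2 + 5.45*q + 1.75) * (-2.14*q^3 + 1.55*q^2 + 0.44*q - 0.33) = 2.8248*q^5 - 13.709*q^4 + 4.1217*q^3 + 5.5461*q^2 - 1.0285*q - 0.5775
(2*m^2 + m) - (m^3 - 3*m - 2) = -m^3 + 2*m^2 + 4*m + 2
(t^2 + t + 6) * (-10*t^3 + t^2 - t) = -10*t^5 - 9*t^4 - 60*t^3 + 5*t^2 - 6*t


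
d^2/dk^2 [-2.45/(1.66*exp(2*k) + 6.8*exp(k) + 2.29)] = (-2.45*(3.32*exp(k) + 6.8)*(6.64*exp(k) + 13.6)*exp(k) + (16.268*exp(k) + 16.66)*(1.66*exp(2*k) + 6.8*exp(k) + 2.29))*exp(k)/(1.66*exp(2*k) + 6.8*exp(k) + 2.29)^3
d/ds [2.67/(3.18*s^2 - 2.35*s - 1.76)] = (6.2745 - 16.9812*s)/(-3.18*s^2 + 2.35*s + 1.76)^2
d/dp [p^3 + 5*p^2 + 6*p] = 3*p^2 + 10*p + 6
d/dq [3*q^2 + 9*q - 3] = 6*q + 9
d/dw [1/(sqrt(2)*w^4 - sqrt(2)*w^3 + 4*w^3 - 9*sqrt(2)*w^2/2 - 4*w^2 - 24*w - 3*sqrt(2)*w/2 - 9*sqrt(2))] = 2*(-8*sqrt(2)*w^3 - 24*w^2 + 6*sqrt(2)*w^2 + 16*w + 18*sqrt(2)*w + 3*sqrt(2) + 48)/(-2*sqrt(2)*w^4 - 8*w^3 + 2*sqrt(2)*w^3 + 8*w^2 + 9*sqrt(2)*w^2 + 3*sqrt(2)*w + 48*w + 18*sqrt(2))^2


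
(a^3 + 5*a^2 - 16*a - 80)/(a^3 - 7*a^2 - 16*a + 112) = (a + 5)/(a - 7)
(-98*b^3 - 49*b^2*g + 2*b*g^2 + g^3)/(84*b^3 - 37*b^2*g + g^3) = (-14*b^2 - 5*b*g + g^2)/(12*b^2 - 7*b*g + g^2)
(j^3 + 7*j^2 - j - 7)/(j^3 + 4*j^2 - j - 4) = (j + 7)/(j + 4)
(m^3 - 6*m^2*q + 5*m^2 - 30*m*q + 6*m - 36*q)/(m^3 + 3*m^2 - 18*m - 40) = (m^2 - 6*m*q + 3*m - 18*q)/(m^2 + m - 20)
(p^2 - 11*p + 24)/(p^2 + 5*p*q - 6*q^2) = (p^2 - 11*p + 24)/(p^2 + 5*p*q - 6*q^2)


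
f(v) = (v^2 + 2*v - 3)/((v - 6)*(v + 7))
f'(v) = (2*v + 2)/((v - 6)*(v + 7)) - (v^2 + 2*v - 3)/((v - 6)*(v + 7)^2) - (v^2 + 2*v - 3)/((v - 6)^2*(v + 7)) = (-v^2 - 78*v - 81)/(v^4 + 2*v^3 - 83*v^2 - 84*v + 1764)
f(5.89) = -30.66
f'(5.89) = -286.06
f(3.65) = -0.70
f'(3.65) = -0.61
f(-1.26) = 0.09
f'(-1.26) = 0.01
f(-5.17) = -0.65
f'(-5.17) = 0.71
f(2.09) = -0.16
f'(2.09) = -0.20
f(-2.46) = 0.05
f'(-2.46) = 0.07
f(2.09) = -0.16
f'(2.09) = -0.20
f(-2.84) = 0.02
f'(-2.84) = 0.10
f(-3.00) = 0.00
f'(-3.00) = 0.11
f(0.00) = 0.07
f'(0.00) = -0.05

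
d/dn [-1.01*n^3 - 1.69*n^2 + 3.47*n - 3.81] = -3.03*n^2 - 3.38*n + 3.47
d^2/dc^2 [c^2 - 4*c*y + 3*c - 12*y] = 2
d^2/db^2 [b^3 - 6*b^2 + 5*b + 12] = 6*b - 12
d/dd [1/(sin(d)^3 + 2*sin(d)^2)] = -(3*sin(d) + 4)*cos(d)/((sin(d) + 2)^2*sin(d)^3)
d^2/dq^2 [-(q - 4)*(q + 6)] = -2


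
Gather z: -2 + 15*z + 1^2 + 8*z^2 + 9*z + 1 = 8*z^2 + 24*z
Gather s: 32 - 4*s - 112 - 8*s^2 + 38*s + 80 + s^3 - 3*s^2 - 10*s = s^3 - 11*s^2 + 24*s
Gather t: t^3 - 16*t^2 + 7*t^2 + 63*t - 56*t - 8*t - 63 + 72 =t^3 - 9*t^2 - t + 9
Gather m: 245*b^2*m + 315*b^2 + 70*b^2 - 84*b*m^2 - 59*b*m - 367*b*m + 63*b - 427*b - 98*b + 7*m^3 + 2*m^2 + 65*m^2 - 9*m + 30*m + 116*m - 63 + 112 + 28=385*b^2 - 462*b + 7*m^3 + m^2*(67 - 84*b) + m*(245*b^2 - 426*b + 137) + 77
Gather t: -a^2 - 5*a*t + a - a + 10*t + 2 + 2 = -a^2 + t*(10 - 5*a) + 4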